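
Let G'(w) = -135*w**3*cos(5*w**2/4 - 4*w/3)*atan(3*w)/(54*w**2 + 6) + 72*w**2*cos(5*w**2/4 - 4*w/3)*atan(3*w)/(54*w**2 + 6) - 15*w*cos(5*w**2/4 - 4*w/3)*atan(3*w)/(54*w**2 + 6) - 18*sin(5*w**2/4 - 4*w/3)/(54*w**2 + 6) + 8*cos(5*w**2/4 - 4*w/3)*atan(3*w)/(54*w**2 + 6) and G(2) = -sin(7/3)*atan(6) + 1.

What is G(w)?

G(w) = -sin(5*w**2/4 - 4*w/3)*atan(3*w) + 1

Recognize the product-rule pattern: G'(w) = u'v + uv' with u = -atan(3*w), v = sin(5*w**2/4 - 4*w/3), so integration by parts undoes it.
A general antiderivative is -sin(5*w**2/4 - 4*w/3)*atan(3*w) + C.
The condition gives C = -sin(7/3)*atan(6) + 1 - (-sin(7/3)*atan(6)) = 1.
So G(w) = -sin(5*w**2/4 - 4*w/3)*atan(3*w) + 1.
Check: d/dw[-sin(5*w**2/4 - 4*w/3)*atan(3*w) + 1] = (-135*w**3*cos(5*w**2/4 - 4*w/3)*atan(3*w) + 72*w**2*cos(5*w**2/4 - 4*w/3)*atan(3*w) - 15*w*cos(5*w**2/4 - 4*w/3)*atan(3*w) - 18*sin(5*w**2/4 - 4*w/3) + 8*cos(5*w**2/4 - 4*w/3)*atan(3*w))/(54*w**2 + 6), which equals G'(w).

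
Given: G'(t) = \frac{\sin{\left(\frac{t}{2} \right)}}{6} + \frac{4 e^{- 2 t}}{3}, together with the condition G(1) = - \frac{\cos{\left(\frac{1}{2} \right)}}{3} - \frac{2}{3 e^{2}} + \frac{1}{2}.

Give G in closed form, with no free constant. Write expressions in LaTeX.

Integrate term by term and add the pieces.
A general antiderivative is - \frac{\cos{\left(\frac{t}{2} \right)}}{3} - \frac{2 e^{- 2 t}}{3} + C.
The condition gives C = - \frac{\cos{\left(\frac{1}{2} \right)}}{3} - \frac{2}{3 e^{2}} + \frac{1}{2} - (- \frac{\cos{\left(\frac{1}{2} \right)}}{3} - \frac{2}{3 e^{2}}) = \frac{1}{2}.
So G(t) = - \frac{\cos{\left(\frac{t}{2} \right)}}{3} + \frac{1}{2} - \frac{2 e^{- 2 t}}{3}.
Check: d/dt[- \frac{\cos{\left(\frac{t}{2} \right)}}{3} + \frac{1}{2} - \frac{2 e^{- 2 t}}{3}] = \frac{\left(e^{2 t} \sin{\left(\frac{t}{2} \right)} + 8\right) e^{- 2 t}}{6}, which equals G'(t).

G(t) = - \frac{\cos{\left(\frac{t}{2} \right)}}{3} + \frac{1}{2} - \frac{2 e^{- 2 t}}{3}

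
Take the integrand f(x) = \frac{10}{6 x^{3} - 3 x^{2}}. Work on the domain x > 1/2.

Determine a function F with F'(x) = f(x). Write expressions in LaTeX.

An antiderivative is F(x) = \frac{10 \left(- 2 x \log{\left(x \right)} + 2 x \log{\left(x - \frac{1}{2} \right)} + 1\right)}{3 x}.

The denominator factors as 3 x^{2} \left(2 x - 1\right); partial fractions split f into directly integrable pieces: \frac{40}{3 \left(2 x - 1\right)} - \frac{20}{3 x} - \frac{10}{3 x^{2}}.
Check: d/dx[\frac{10 \left(- 2 x \log{\left(x \right)} + 2 x \log{\left(x - \frac{1}{2} \right)} + 1\right)}{3 x}] = \frac{10}{6 x^{3} - 3 x^{2}} = f(x).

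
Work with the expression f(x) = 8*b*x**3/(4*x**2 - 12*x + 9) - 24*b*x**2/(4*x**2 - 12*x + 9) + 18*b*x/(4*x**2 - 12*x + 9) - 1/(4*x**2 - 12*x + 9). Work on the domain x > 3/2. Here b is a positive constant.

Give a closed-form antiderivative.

An antiderivative is F(x) = (4*b*x**3 - 6*b*x**2 + 1)/(4*x - 6).

The integrand splits into summands that can be handled one at a time.
Check: d/dx[(4*b*x**3 - 6*b*x**2 + 1)/(4*x - 6)] = (8*b*x**3 - 24*b*x**2 + 18*b*x - 1)/(4*x**2 - 12*x + 9), which equals f(x).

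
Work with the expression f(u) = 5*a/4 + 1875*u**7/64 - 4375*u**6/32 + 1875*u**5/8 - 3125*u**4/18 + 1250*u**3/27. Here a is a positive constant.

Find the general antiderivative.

F(u) = 5*a*u/4 + 3*(-5*u**2/4 + 5*u/3)**4/2 + C

Integrate term by term and add the pieces.
Check: d/du[5*a*u/4 + 3*(-5*u**2/4 + 5*u/3)**4/2] = 5*a/4 + 1875*u**7/64 - 4375*u**6/32 + 1875*u**5/8 - 3125*u**4/18 + 1250*u**3/27 = f(u).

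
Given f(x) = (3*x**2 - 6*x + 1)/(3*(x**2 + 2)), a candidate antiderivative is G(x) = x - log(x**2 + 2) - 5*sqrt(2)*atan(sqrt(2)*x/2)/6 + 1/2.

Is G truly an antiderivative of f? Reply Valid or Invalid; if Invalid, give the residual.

d/dx[G] = (3*x**2 - 6*x + 1)/(3*x**2 + 6)
This equals f(x) exactly, so the claim holds.

Valid. The derivative of G reproduces f.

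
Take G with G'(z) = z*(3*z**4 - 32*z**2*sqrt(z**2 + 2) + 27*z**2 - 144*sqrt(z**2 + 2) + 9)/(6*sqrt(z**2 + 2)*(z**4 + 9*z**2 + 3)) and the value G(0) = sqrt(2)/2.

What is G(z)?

For G(z) to be correct, d/dz[G] must agree with the stated G'(z) identically.
A general antiderivative is sqrt(z**2 + 2)/2 - 4*log(z**4/3 + 3*z**2 + 1)/3 + C.
The condition gives C = sqrt(2)/2 - (sqrt(2)/2) = 0.
So G(z) = -(-3*sqrt(z**2 + 2) + 8*log(z**4/3 + 3*z**2 + 1))/6.
Check: d/dz[-(-3*sqrt(z**2 + 2) + 8*log(z**4/3 + 3*z**2 + 1))/6] = (3*z**5 - 32*z**3*sqrt(z**2 + 2) + 27*z**3 - 144*z*sqrt(z**2 + 2) + 9*z)/(6*z**4*sqrt(z**2 + 2) + 54*z**2*sqrt(z**2 + 2) + 18*sqrt(z**2 + 2)), which equals G'(z).

G(z) = -(-3*sqrt(z**2 + 2) + 8*log(z**4/3 + 3*z**2 + 1))/6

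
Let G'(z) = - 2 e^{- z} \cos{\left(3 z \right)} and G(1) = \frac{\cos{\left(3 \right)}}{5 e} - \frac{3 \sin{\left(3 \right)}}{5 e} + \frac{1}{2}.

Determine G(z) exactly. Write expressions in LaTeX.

Since d/dz undoes antidifferentiation here, G(z) must give back the stated G'(z).
A general antiderivative is - \frac{3 e^{- z} \sin{\left(3 z \right)}}{5} + \frac{e^{- z} \cos{\left(3 z \right)}}{5} + C.
The condition gives C = \frac{\cos{\left(3 \right)}}{5 e} - \frac{3 \sin{\left(3 \right)}}{5 e} + \frac{1}{2} - (\frac{\cos{\left(3 \right)}}{5 e} - \frac{3 \sin{\left(3 \right)}}{5 e}) = \frac{1}{2}.
So G(z) = \frac{\left(5 e^{z} - 6 \sin{\left(3 z \right)} + 2 \cos{\left(3 z \right)}\right) e^{- z}}{10}.
Check: d/dz[\frac{\left(5 e^{z} - 6 \sin{\left(3 z \right)} + 2 \cos{\left(3 z \right)}\right) e^{- z}}{10}] = - 2 e^{- z} \cos{\left(3 z \right)} = G'(z).

G(z) = \frac{\left(5 e^{z} - 6 \sin{\left(3 z \right)} + 2 \cos{\left(3 z \right)}\right) e^{- z}}{10}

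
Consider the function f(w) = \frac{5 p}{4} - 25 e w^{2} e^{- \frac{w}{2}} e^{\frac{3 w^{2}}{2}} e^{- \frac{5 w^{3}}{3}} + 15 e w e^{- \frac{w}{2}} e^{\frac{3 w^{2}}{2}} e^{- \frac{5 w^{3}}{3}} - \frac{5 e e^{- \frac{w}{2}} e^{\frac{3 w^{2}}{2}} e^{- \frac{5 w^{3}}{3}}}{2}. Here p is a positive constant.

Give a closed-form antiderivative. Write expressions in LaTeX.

Integrate term by term and add the pieces.
Check: d/dw[\frac{5 \left(p w + 4 e e^{- \frac{w}{2}} e^{\frac{3 w^{2}}{2}} e^{- \frac{5 w^{3}}{3}}\right)}{4}] = \frac{\left(5 p e^{\frac{w}{2}} e^{\frac{5 w^{3}}{3}} - 100 e w^{2} e^{\frac{3 w^{2}}{2}} + 60 e w e^{\frac{3 w^{2}}{2}} - 10 e e^{\frac{3 w^{2}}{2}}\right) e^{- \frac{w}{2}} e^{- \frac{5 w^{3}}{3}}}{4}, which equals f(w).

An antiderivative is F(w) = \frac{5 \left(p w + 4 e e^{- \frac{w}{2}} e^{\frac{3 w^{2}}{2}} e^{- \frac{5 w^{3}}{3}}\right)}{4}.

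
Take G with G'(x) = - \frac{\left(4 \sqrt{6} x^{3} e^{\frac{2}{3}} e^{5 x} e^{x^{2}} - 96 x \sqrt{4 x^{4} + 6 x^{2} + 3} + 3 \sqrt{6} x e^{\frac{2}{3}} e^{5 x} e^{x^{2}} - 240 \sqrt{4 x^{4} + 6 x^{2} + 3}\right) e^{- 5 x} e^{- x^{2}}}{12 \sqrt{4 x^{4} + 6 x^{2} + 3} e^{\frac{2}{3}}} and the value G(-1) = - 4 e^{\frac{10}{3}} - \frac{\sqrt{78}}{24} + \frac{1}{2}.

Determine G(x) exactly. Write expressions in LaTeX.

Check a candidate G(x) by differentiating: d/dx[G] must match the given G'(x).
A general antiderivative is - \frac{\sqrt{\frac{2 x^{4}}{3} + x^{2} + \frac{1}{2}}}{4} - 4 e^{- x^{2} - 5 x - \frac{2}{3}} + C.
The condition gives C = - 4 e^{\frac{10}{3}} - \frac{\sqrt{78}}{24} + \frac{1}{2} - (- 4 e^{\frac{10}{3}} - \frac{\sqrt{78}}{24}) = \frac{1}{2}.
So G(x) = \frac{\sqrt{6} \left(- \sqrt{4 x^{4} + 6 x^{2} + 3} e^{\frac{2}{3}} e^{5 x} e^{x^{2}} + 2 \sqrt{6} e^{\frac{2}{3}} e^{5 x} e^{x^{2}} - 16 \sqrt{6}\right) e^{- 5 x} e^{- x^{2}}}{24 e^{\frac{2}{3}}}.
Check: d/dx[\frac{\sqrt{6} \left(- \sqrt{4 x^{4} + 6 x^{2} + 3} e^{\frac{2}{3}} e^{5 x} e^{x^{2}} + 2 \sqrt{6} e^{\frac{2}{3}} e^{5 x} e^{x^{2}} - 16 \sqrt{6}\right) e^{- 5 x} e^{- x^{2}}}{24 e^{\frac{2}{3}}}] = \frac{\left(- 4 \sqrt{6} x^{3} e^{\frac{2}{3}} e^{5 x} e^{x^{2}} + 96 x \sqrt{4 x^{4} + 6 x^{2} + 3} - 3 \sqrt{6} x e^{\frac{2}{3}} e^{5 x} e^{x^{2}} + 240 \sqrt{4 x^{4} + 6 x^{2} + 3}\right) e^{- 5 x} e^{- x^{2}}}{12 \sqrt{4 x^{4} + 6 x^{2} + 3} e^{\frac{2}{3}}}, which equals G'(x).

G(x) = \frac{\sqrt{6} \left(- \sqrt{4 x^{4} + 6 x^{2} + 3} e^{\frac{2}{3}} e^{5 x} e^{x^{2}} + 2 \sqrt{6} e^{\frac{2}{3}} e^{5 x} e^{x^{2}} - 16 \sqrt{6}\right) e^{- 5 x} e^{- x^{2}}}{24 e^{\frac{2}{3}}}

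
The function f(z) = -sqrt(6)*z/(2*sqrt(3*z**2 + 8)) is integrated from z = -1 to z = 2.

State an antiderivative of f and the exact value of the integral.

f matches the chain-rule pattern g'(h)*h' with inner function h(z) = z**2/2 + 4/3; substituting u = h(z) collapses the integral.
F(z) = -sqrt(6)*sqrt(3*z**2 + 8)/6 is an antiderivative of f.
Check: d/dz[-sqrt(6)*sqrt(3*z**2 + 8)/6] = -sqrt(6)*z/(2*sqrt(3*z**2 + 8)) = f(z).
F(2) = -sqrt(30)/3; F(-1) = -sqrt(66)/6.
Integral = F(2) - F(-1) = -sqrt(30)/3 + sqrt(66)/6.

Antiderivative: F(z) = -sqrt(6)*sqrt(3*z**2 + 8)/6; value = -sqrt(30)/3 + sqrt(66)/6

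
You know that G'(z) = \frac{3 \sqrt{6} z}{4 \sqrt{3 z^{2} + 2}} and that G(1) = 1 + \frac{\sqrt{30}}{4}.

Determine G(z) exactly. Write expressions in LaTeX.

G'(z) matches the chain-rule pattern g'(h)*h' with inner function h(z) = 2 z^{2} + \frac{4}{3}; substituting u = h(z) collapses the integral.
A general antiderivative is \frac{3 \sqrt{2 z^{2} + \frac{4}{3}}}{4} + C.
The condition gives C = 1 + \frac{\sqrt{30}}{4} - (\frac{\sqrt{30}}{4}) = 1.
So G(z) = \frac{3 \sqrt{2 z^{2} + \frac{4}{3}}}{4} + 1.
Check: d/dz[\frac{3 \sqrt{2 z^{2} + \frac{4}{3}}}{4} + 1] = \frac{3 \sqrt{6} z}{4 \sqrt{3 z^{2} + 2}} = G'(z).

G(z) = \frac{3 \sqrt{2 z^{2} + \frac{4}{3}}}{4} + 1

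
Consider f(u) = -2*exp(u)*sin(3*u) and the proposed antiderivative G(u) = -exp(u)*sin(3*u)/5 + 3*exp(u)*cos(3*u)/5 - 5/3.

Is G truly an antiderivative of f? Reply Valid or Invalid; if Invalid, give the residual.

d/du[G] = -2*exp(u)*sin(3*u)
This equals f(u) exactly, so the claim holds.

Valid. The derivative of G reproduces f.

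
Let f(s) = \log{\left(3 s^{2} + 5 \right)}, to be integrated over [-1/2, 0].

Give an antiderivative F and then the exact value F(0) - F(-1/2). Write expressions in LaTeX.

Antiderivative: F(s) = s \log{\left(3 s^{2} + 5 \right)} - 2 s + \frac{2 \sqrt{15} \operatorname{atan}{\left(\frac{\sqrt{15} s}{5} \right)}}{3}; value = -1 + \frac{\log{\left(\frac{23}{4} \right)}}{2} + \frac{2 \sqrt{15} \operatorname{atan}{\left(\frac{\sqrt{15}}{10} \right)}}{3}

For F(s) to be correct the identity F'(s) - f(s) = 0 must hold.
F(s) = s \log{\left(3 s^{2} + 5 \right)} - 2 s + \frac{2 \sqrt{15} \operatorname{atan}{\left(\frac{\sqrt{15} s}{5} \right)}}{3} is an antiderivative of f.
Check: d/ds[s \log{\left(3 s^{2} + 5 \right)} - 2 s + \frac{2 \sqrt{15} \operatorname{atan}{\left(\frac{\sqrt{15} s}{5} \right)}}{3}] = \log{\left(3 s^{2} + 5 \right)} = f(s).
F(0) = 0; F(-1/2) = - \frac{2 \sqrt{15} \operatorname{atan}{\left(\frac{\sqrt{15}}{10} \right)}}{3} - \frac{\log{\left(\frac{23}{4} \right)}}{2} + 1.
Integral = F(0) - F(-1/2) = -1 + \frac{\log{\left(\frac{23}{4} \right)}}{2} + \frac{2 \sqrt{15} \operatorname{atan}{\left(\frac{\sqrt{15}}{10} \right)}}{3}.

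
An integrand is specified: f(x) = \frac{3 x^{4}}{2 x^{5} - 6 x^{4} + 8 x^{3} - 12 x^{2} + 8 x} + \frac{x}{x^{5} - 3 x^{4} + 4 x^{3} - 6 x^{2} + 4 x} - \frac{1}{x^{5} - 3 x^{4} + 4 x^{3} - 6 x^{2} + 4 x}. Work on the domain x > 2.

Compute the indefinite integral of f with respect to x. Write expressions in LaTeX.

Factor the denominator (2 x \left(x - 2\right) \left(x - 1\right) \left(x^{2} + 2\right)) and decompose: f = \frac{x + 5}{6 \left(x^{2} + 2\right)} - \frac{1}{2 \left(x - 1\right)} + \frac{25}{12 \left(x - 2\right)} - \frac{1}{4 x}; each piece integrates to a log, atan, or power term.
Check: d/dx[- \frac{\log{\left(x \right)}}{4} + \frac{25 \log{\left(x - 2 \right)}}{12} - \frac{\log{\left(x - 1 \right)}}{2} + \frac{\log{\left(x^{2} + 2 \right)}}{12} + \frac{5 \sqrt{2} \operatorname{atan}{\left(\frac{\sqrt{2} x}{2} \right)}}{12}] = \frac{3 x^{4} + 2 x - 2}{2 x^{5} - 6 x^{4} + 8 x^{3} - 12 x^{2} + 8 x}, which equals f(x).

F(x) = - \frac{\log{\left(x \right)}}{4} + \frac{25 \log{\left(x - 2 \right)}}{12} - \frac{\log{\left(x - 1 \right)}}{2} + \frac{\log{\left(x^{2} + 2 \right)}}{12} + \frac{5 \sqrt{2} \operatorname{atan}{\left(\frac{\sqrt{2} x}{2} \right)}}{12} + C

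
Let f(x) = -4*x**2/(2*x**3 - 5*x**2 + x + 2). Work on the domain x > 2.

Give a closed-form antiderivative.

An antiderivative is F(x) = -16*log(x - 2)/5 + 4*log(x - 1)/3 - 2*log(x + 1/2)/15.

The denominator factors as (x - 2)*(x - 1)*(2*x + 1); partial fractions split f into directly integrable pieces: -4/(15*(2*x + 1)) + 4/(3*(x - 1)) - 16/(5*(x - 2)).
Check: d/dx[-16*log(x - 2)/5 + 4*log(x - 1)/3 - 2*log(x + 1/2)/15] = -4*x**2/(2*x**3 - 5*x**2 + x + 2) = f(x).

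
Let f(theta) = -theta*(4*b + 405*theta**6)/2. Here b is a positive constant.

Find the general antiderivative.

A first test for any F(theta): its theta-derivative must equal f(theta) identically.
Check: d/dtheta[-b*theta**2 - 405*theta**8/16] = -2*b*theta - 405*theta**7/2, which equals f(theta).

F(theta) = -b*theta**2 - 405*theta**8/16 + C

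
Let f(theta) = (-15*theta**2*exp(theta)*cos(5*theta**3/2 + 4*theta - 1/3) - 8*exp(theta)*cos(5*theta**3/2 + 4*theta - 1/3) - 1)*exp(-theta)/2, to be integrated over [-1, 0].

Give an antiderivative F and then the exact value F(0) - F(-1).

Antiderivative: F(theta) = -sin(5*theta**3/2 + 4*theta - 1/3) + exp(-theta)/2; value = -exp(1)/2 - sin(41/6) + sin(1/3) + 1/2

Recover f(theta) by differentiating a candidate F(theta); any mismatch rules it out.
F(theta) = -sin(5*theta**3/2 + 4*theta - 1/3) + exp(-theta)/2 is an antiderivative of f.
Check: d/dtheta[-sin(5*theta**3/2 + 4*theta - 1/3) + exp(-theta)/2] = (-15*theta**2*exp(theta)*cos(5*theta**3/2 + 4*theta - 1/3) - 8*exp(theta)*cos(5*theta**3/2 + 4*theta - 1/3) - 1)*exp(-theta)/2 = f(theta).
F(0) = sin(1/3) + 1/2; F(-1) = sin(41/6) + exp(1)/2.
Integral = F(0) - F(-1) = -exp(1)/2 - sin(41/6) + sin(1/3) + 1/2.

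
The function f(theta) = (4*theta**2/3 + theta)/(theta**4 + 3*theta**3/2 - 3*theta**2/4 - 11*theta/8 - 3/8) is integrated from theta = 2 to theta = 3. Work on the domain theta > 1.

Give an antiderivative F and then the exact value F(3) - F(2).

Factor the denominator (3*(theta - 1)*(2*theta + 1)**2*(2*theta + 3)) and decompose: f = -6/(5*(2*theta + 3)) + 10/(27*(2*theta + 1)) + 4/(9*(2*theta + 1)**2) + 56/(135*(theta - 1)); each piece integrates to a log, atan, or power term.
F(theta) = (112*theta*log(theta - 1) + 50*theta*log(theta + 1/2) - 162*theta*log(theta + 3/2) + 56*log(theta - 1) + 25*log(theta + 1/2) - 81*log(theta + 3/2) - 30)/(135*(2*theta + 1)) is an antiderivative of f.
Check: d/dtheta[(112*theta*log(theta - 1) + 50*theta*log(theta + 1/2) - 162*theta*log(theta + 3/2) + 56*log(theta - 1) + 25*log(theta + 1/2) - 81*log(theta + 3/2) - 30)/(135*(2*theta + 1))] = (32*theta**2 + 24*theta)/(24*theta**4 + 36*theta**3 - 18*theta**2 - 33*theta - 9), which equals f(theta).
F(3) = -3*log(9/2)/5 - 2/63 + 5*log(7/2)/27 + 56*log(2)/135; F(2) = -3*log(7/2)/5 - 2/45 + 5*log(5/2)/27.
Integral = F(3) - F(2) = -3*log(9/2)/5 - 5*log(5/2)/27 + 4/315 + 56*log(2)/135 + 106*log(7/2)/135.

Antiderivative: F(theta) = (112*theta*log(theta - 1) + 50*theta*log(theta + 1/2) - 162*theta*log(theta + 3/2) + 56*log(theta - 1) + 25*log(theta + 1/2) - 81*log(theta + 3/2) - 30)/(135*(2*theta + 1)); value = -3*log(9/2)/5 - 5*log(5/2)/27 + 4/315 + 56*log(2)/135 + 106*log(7/2)/135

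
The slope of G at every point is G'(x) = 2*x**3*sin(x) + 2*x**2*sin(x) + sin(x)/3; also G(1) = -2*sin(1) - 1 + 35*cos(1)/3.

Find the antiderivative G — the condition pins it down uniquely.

The integrand splits into summands that can be handled one at a time.
A general antiderivative is -2*x**3*cos(x) + 6*x**2*sin(x) - 2*x**2*cos(x) + 4*x*sin(x) + 12*x*cos(x) - 12*sin(x) + 11*cos(x)/3 + C.
The condition gives C = -2*sin(1) - 1 + 35*cos(1)/3 - (-2*sin(1) + 35*cos(1)/3) = -1.
So G(x) = -2*x**3*cos(x) + 6*x**2*sin(x) - 2*x**2*cos(x) + 4*x*sin(x) + 12*x*cos(x) - 12*sin(x) + 11*cos(x)/3 - 1.
Check: d/dx[-2*x**3*cos(x) + 6*x**2*sin(x) - 2*x**2*cos(x) + 4*x*sin(x) + 12*x*cos(x) - 12*sin(x) + 11*cos(x)/3 - 1] = 2*x**3*sin(x) + 2*x**2*sin(x) + sin(x)/3 = G'(x).

G(x) = -2*x**3*cos(x) + 6*x**2*sin(x) - 2*x**2*cos(x) + 4*x*sin(x) + 12*x*cos(x) - 12*sin(x) + 11*cos(x)/3 - 1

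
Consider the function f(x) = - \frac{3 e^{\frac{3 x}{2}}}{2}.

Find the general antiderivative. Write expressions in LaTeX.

F(x) = - e^{\frac{3 x}{2}} + C

An antiderivative F(x) passes only if d/dx[F] lands on f(x) exactly.
Check: d/dx[- e^{\frac{3 x}{2}}] = - \frac{3 e^{\frac{3 x}{2}}}{2} = f(x).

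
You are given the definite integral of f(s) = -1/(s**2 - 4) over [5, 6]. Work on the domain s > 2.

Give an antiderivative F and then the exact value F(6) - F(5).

The denominator factors as (s - 2)*(s + 2); partial fractions split f into directly integrable pieces: 1/(4*(s + 2)) - 1/(4*(s - 2)).
F(s) = (-log(s - 2) + log(s + 2))/4 is an antiderivative of f.
Check: d/ds[(-log(s - 2) + log(s + 2))/4] = -1/(s**2 - 4) = f(s).
F(6) = -log(4)/4 + log(8)/4; F(5) = -log(3)/4 + log(7)/4.
Integral = F(6) - F(5) = -log(7)/4 - log(4)/4 + log(3)/4 + log(8)/4.

Antiderivative: F(s) = (-log(s - 2) + log(s + 2))/4; value = -log(7)/4 - log(4)/4 + log(3)/4 + log(8)/4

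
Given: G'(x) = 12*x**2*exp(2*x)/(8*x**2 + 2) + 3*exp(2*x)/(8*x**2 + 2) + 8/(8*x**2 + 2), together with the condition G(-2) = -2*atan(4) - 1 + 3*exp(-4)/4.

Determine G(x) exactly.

G(x) = 3*exp(2*x)/4 + 2*atan(2*x) - 1

Integrate term by term and add the pieces.
A general antiderivative is 3*exp(2*x)/4 + 2*atan(2*x) + C.
The condition gives C = -2*atan(4) - 1 + 3*exp(-4)/4 - (-2*atan(4) + 3*exp(-4)/4) = -1.
So G(x) = 3*exp(2*x)/4 + 2*atan(2*x) - 1.
Check: d/dx[3*exp(2*x)/4 + 2*atan(2*x) - 1] = (12*x**2*exp(2*x) + 3*exp(2*x) + 8)/(8*x**2 + 2), which equals G'(x).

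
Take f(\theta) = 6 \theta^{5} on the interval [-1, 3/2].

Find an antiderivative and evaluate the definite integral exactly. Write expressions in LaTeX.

Antiderivative: F(\theta) = \theta^{6}; value = \frac{665}{64}

Any candidate F(\theta) must reproduce f(\theta) exactly when differentiated.
F(\theta) = \theta^{6} is an antiderivative of f.
Check: d/d\theta[\theta^{6}] = 6 \theta^{5} = f(\theta).
F(3/2) = \frac{729}{64}; F(-1) = 1.
Integral = F(3/2) - F(-1) = \frac{665}{64}.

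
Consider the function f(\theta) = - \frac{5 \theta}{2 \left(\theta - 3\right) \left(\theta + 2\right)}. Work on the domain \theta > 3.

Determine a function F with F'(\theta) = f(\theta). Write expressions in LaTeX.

An antiderivative is F(\theta) = - \frac{3 \log{\left(\theta - 3 \right)}}{2} - \log{\left(\theta + 2 \right)}.

Factor the denominator (2 \left(\theta - 3\right) \left(\theta + 2\right)) and decompose: f = - \frac{1}{\theta + 2} - \frac{3}{2 \left(\theta - 3\right)}; each piece integrates to a log, atan, or power term.
Check: d/d\theta[- \frac{3 \log{\left(\theta - 3 \right)}}{2} - \log{\left(\theta + 2 \right)}] = - \frac{5 \theta}{2 \theta^{2} - 2 \theta - 12}, which equals f(\theta).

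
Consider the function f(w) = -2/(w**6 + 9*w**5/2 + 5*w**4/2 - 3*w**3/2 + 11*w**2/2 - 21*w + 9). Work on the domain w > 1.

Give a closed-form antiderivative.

The denominator factors as (w - 1)*(w + 3)**2*(2*w - 1)*(w**2 + 2); partial fractions split f into directly integrable pieces: -4*(13*w + 5)/(1089*(w**2 + 2)) + 128/(441*(2*w - 1)) - 333/(23716*(w + 3)) - 1/(77*(w + 3)**2) - 1/(12*(w - 1)).
Check: d/dw[-log(w - 1)/12 + 64*log(w - 1/2)/441 - 333*log(w + 3)/23716 - 26*log(w**2 + 2)/1089 - 10*sqrt(2)*atan(sqrt(2)*w/2)/1089 + 4/(308*w + 924)] = -4/(2*w**6 + 9*w**5 + 5*w**4 - 3*w**3 + 11*w**2 - 42*w + 18), which equals f(w).

An antiderivative is F(w) = -log(w - 1)/12 + 64*log(w - 1/2)/441 - 333*log(w + 3)/23716 - 26*log(w**2 + 2)/1089 - 10*sqrt(2)*atan(sqrt(2)*w/2)/1089 + 4/(308*w + 924).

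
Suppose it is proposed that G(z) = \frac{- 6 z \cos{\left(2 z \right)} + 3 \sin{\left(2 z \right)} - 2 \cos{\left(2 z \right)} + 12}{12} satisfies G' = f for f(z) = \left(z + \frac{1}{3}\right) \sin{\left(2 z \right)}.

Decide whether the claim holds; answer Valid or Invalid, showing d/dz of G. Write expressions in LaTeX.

Valid. The derivative of G reproduces f.

d/dz[G] = z \sin{\left(2 z \right)} + \frac{\sin{\left(2 z \right)}}{3}
This equals f(z) exactly, so the claim holds.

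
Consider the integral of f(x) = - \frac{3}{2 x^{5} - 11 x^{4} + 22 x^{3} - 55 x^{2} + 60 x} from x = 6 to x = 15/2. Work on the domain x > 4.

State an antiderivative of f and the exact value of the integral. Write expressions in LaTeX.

Factor the denominator (x \left(x - 4\right) \left(2 x - 3\right) \left(x^{2} + 5\right)) and decompose: f = \frac{2 x - 55}{1015 \left(x^{2} + 5\right)} + \frac{16}{145 \left(2 x - 3\right)} - \frac{1}{140 \left(x - 4\right)} - \frac{1}{20 x}; each piece integrates to a log, atan, or power term.
F(x) = - \frac{\log{\left(x \right)}}{20} - \frac{\log{\left(x - 4 \right)}}{140} + \frac{8 \log{\left(x - \frac{3}{2} \right)}}{145} + \frac{\log{\left(x^{2} + 5 \right)}}{1015} - \frac{11 \sqrt{5} \operatorname{atan}{\left(\frac{\sqrt{5} x}{5} \right)}}{1015} is an antiderivative of f.
Check: d/dx[- \frac{\log{\left(x \right)}}{20} - \frac{\log{\left(x - 4 \right)}}{140} + \frac{8 \log{\left(x - \frac{3}{2} \right)}}{145} + \frac{\log{\left(x^{2} + 5 \right)}}{1015} - \frac{11 \sqrt{5} \operatorname{atan}{\left(\frac{\sqrt{5} x}{5} \right)}}{1015}] = - \frac{3}{2 x^{5} - 11 x^{4} + 22 x^{3} - 55 x^{2} + 60 x} = f(x).
F(15/2) = - \frac{\log{\left(\frac{15}{2} \right)}}{20} - \frac{11 \sqrt{5} \operatorname{atan}{\left(\frac{3 \sqrt{5}}{2} \right)}}{1015} - \frac{\log{\left(\frac{7}{2} \right)}}{140} + \frac{\log{\left(\frac{245}{4} \right)}}{1015} + \frac{8 \log{\left(6 \right)}}{145}; F(6) = - \frac{\log{\left(6 \right)}}{20} - \frac{11 \sqrt{5} \operatorname{atan}{\left(\frac{6 \sqrt{5}}{5} \right)}}{1015} - \frac{\log{\left(2 \right)}}{140} + \frac{\log{\left(41 \right)}}{1015} + \frac{8 \log{\left(\frac{9}{2} \right)}}{145}.
Integral = F(15/2) - F(6) = - \frac{\log{\left(\frac{15}{2} \right)}}{20} - \frac{8 \log{\left(\frac{9}{2} \right)}}{145} - \frac{11 \sqrt{5} \operatorname{atan}{\left(\frac{3 \sqrt{5}}{2} \right)}}{1015} - \frac{\log{\left(\frac{7}{2} \right)}}{140} - \frac{\log{\left(41 \right)}}{1015} + \frac{\log{\left(\frac{245}{4} \right)}}{1015} + \frac{\log{\left(2 \right)}}{140} + \frac{11 \sqrt{5} \operatorname{atan}{\left(\frac{6 \sqrt{5}}{5} \right)}}{1015} + \frac{61 \log{\left(6 \right)}}{580}.

Antiderivative: F(x) = - \frac{\log{\left(x \right)}}{20} - \frac{\log{\left(x - 4 \right)}}{140} + \frac{8 \log{\left(x - \frac{3}{2} \right)}}{145} + \frac{\log{\left(x^{2} + 5 \right)}}{1015} - \frac{11 \sqrt{5} \operatorname{atan}{\left(\frac{\sqrt{5} x}{5} \right)}}{1015}; value = - \frac{\log{\left(\frac{15}{2} \right)}}{20} - \frac{8 \log{\left(\frac{9}{2} \right)}}{145} - \frac{11 \sqrt{5} \operatorname{atan}{\left(\frac{3 \sqrt{5}}{2} \right)}}{1015} - \frac{\log{\left(\frac{7}{2} \right)}}{140} - \frac{\log{\left(41 \right)}}{1015} + \frac{\log{\left(\frac{245}{4} \right)}}{1015} + \frac{\log{\left(2 \right)}}{140} + \frac{11 \sqrt{5} \operatorname{atan}{\left(\frac{6 \sqrt{5}}{5} \right)}}{1015} + \frac{61 \log{\left(6 \right)}}{580}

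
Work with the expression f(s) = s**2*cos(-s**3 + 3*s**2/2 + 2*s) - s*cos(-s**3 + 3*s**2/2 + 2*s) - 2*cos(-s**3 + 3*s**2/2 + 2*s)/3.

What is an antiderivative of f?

f matches the chain-rule pattern g'(h)*h' with inner function h(s) = -s**3 + 3*s**2/2 + 2*s; substituting u = h(s) collapses the integral.
Check: d/ds[-sin(-s**3 + 3*s**2/2 + 2*s)/3] = s**2*cos(-s**3 + 3*s**2/2 + 2*s) - s*cos(-s**3 + 3*s**2/2 + 2*s) - 2*cos(-s**3 + 3*s**2/2 + 2*s)/3 = f(s).

An antiderivative is F(s) = -sin(-s**3 + 3*s**2/2 + 2*s)/3.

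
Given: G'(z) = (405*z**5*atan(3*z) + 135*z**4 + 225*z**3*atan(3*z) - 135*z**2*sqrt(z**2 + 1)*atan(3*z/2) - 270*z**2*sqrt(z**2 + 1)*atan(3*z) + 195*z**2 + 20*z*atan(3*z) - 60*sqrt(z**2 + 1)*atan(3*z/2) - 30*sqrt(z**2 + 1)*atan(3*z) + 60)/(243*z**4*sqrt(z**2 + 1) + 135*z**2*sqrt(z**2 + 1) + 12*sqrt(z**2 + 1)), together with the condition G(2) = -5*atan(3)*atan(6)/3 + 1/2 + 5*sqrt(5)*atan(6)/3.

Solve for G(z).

G(z) = (10*(sqrt(z**2 + 1) - atan(3*z/2))*atan(3*z) + 3)/6

G'(z) has the shape u'v + uv' for u = 5*sqrt(z**2 + 1)/3 - 5*atan(3*z/2)/3 and v = atan(3*z) — it is the derivative of the product u*v.
A general antiderivative is 5*(sqrt(z**2 + 1) - atan(3*z/2))*atan(3*z)/3 + C.
The condition gives C = -5*atan(3)*atan(6)/3 + 1/2 + 5*sqrt(5)*atan(6)/3 - (-5*atan(3)*atan(6)/3 + 5*sqrt(5)*atan(6)/3) = 1/2.
So G(z) = (10*(sqrt(z**2 + 1) - atan(3*z/2))*atan(3*z) + 3)/6.
Check: d/dz[(10*(sqrt(z**2 + 1) - atan(3*z/2))*atan(3*z) + 3)/6] = (405*z**5*atan(3*z) + 135*z**4 + 225*z**3*atan(3*z) - 135*z**2*sqrt(z**2 + 1)*atan(3*z/2) - 270*z**2*sqrt(z**2 + 1)*atan(3*z) + 195*z**2 + 20*z*atan(3*z) - 60*sqrt(z**2 + 1)*atan(3*z/2) - 30*sqrt(z**2 + 1)*atan(3*z) + 60)/(243*z**4*sqrt(z**2 + 1) + 135*z**2*sqrt(z**2 + 1) + 12*sqrt(z**2 + 1)) = G'(z).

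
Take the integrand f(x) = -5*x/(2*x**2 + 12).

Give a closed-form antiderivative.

An antiderivative is F(x) = -5*log(x**2 + 6)/4.

f matches the chain-rule pattern g'(h)*h' with inner function h(x) = x**2 + 6; substituting u = h(x) collapses the integral.
Check: d/dx[-5*log(x**2 + 6)/4] = -5*x/(2*x**2 + 12) = f(x).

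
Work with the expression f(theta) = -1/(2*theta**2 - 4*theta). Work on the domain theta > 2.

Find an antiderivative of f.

Factor the denominator (2*theta*(theta - 2)) and decompose: f = -1/(4*(theta - 2)) + 1/(4*theta); each piece integrates to a log, atan, or power term.
Check: d/dtheta[(log(theta) - log(theta - 2))/4] = -1/(2*theta**2 - 4*theta) = f(theta).

An antiderivative is F(theta) = (log(theta) - log(theta - 2))/4.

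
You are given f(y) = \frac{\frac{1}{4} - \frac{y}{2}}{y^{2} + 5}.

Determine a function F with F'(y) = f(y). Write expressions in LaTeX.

A candidate is checked by its d/dy: the result must match f(y).
Check: d/dy[- \frac{\log{\left(y^{2} + 5 \right)}}{4} + \frac{\sqrt{5} \operatorname{atan}{\left(\frac{\sqrt{5} y}{5} \right)}}{20}] = \frac{1 - 2 y}{4 y^{2} + 20}, which equals f(y).

An antiderivative is F(y) = - \frac{\log{\left(y^{2} + 5 \right)}}{4} + \frac{\sqrt{5} \operatorname{atan}{\left(\frac{\sqrt{5} y}{5} \right)}}{20}.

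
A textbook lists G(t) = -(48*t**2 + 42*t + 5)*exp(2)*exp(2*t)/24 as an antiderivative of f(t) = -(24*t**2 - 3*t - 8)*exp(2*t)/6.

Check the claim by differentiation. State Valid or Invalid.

d/dt[G] = -4*t**2*exp(2)*exp(2*t) - 15*t*exp(2)*exp(2*t)/2 - 13*exp(2)*exp(2*t)/6
d/dt[G] - f(t) = -4*t**2*exp(2)*exp(2*t) + 4*t**2*exp(2*t) - 15*t*exp(2)*exp(2*t)/2 - t*exp(2*t)/2 - 13*exp(2)*exp(2*t)/6 - 4*exp(2*t)/3 != 0.

Invalid: d/dt[G] - f = -4*t**2*exp(2)*exp(2*t) + 4*t**2*exp(2*t) - 15*t*exp(2)*exp(2*t)/2 - t*exp(2*t)/2 - 13*exp(2)*exp(2*t)/6 - 4*exp(2*t)/3, which is not 0.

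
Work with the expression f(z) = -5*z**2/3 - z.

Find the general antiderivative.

F(z) = z**2*(-10*z - 9)/18 + C

The integrand splits into summands that can be handled one at a time.
Check: d/dz[z**2*(-10*z - 9)/18] = -5*z**2/3 - z = f(z).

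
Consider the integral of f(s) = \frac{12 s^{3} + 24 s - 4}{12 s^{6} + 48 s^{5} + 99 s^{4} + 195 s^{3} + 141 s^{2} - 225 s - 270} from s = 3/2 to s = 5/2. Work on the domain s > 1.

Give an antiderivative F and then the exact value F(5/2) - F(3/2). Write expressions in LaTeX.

The denominator factors as 3 \left(s - 1\right) \left(s + 2\right) \left(2 s + 3\right)^{2} \left(s^{2} + 5\right); partial fractions split f into directly integrable pieces: - \frac{4 \left(124 s - 2129\right)}{68121 \left(s^{2} + 5\right)} - \frac{232568}{63075 \left(2 s + 3\right)} + \frac{1288}{435 \left(2 s + 3\right)^{2}} + \frac{148}{81 \left(s + 2\right)} + \frac{16}{675 \left(s - 1\right)}.
F(s) = \frac{16 \log{\left(s - 1 \right)}}{675} - \frac{116284 \log{\left(s + \frac{3}{2} \right)}}{63075} + \frac{148 \log{\left(s + 2 \right)}}{81} - \frac{248 \log{\left(s^{2} + 5 \right)}}{68121} + \frac{8516 \sqrt{5} \operatorname{atan}{\left(\frac{\sqrt{5} s}{5} \right)}}{340605} - \frac{644}{870 s + 1305} is an antiderivative of f.
Check: d/ds[\frac{16 \log{\left(s - 1 \right)}}{675} - \frac{116284 \log{\left(s + \frac{3}{2} \right)}}{63075} + \frac{148 \log{\left(s + 2 \right)}}{81} - \frac{248 \log{\left(s^{2} + 5 \right)}}{68121} + \frac{8516 \sqrt{5} \operatorname{atan}{\left(\frac{\sqrt{5} s}{5} \right)}}{340605} - \frac{644}{870 s + 1305}] = \frac{12 s^{3} + 24 s - 4}{12 s^{6} + 48 s^{5} + 99 s^{4} + 195 s^{3} + 141 s^{2} - 225 s - 270} = f(s).
F(5/2) = - \frac{116284 \log{\left(4 \right)}}{63075} - \frac{161}{870} - \frac{248 \log{\left(\frac{45}{4} \right)}}{68121} + \frac{16 \log{\left(\frac{3}{2} \right)}}{675} + \frac{8516 \sqrt{5} \operatorname{atan}{\left(\frac{\sqrt{5}}{2} \right)}}{340605} + \frac{148 \log{\left(\frac{9}{2} \right)}}{81}; F(3/2) = - \frac{116284 \log{\left(3 \right)}}{63075} - \frac{322}{1305} - \frac{16 \log{\left(2 \right)}}{675} - \frac{248 \log{\left(\frac{29}{4} \right)}}{68121} + \frac{8516 \sqrt{5} \operatorname{atan}{\left(\frac{3 \sqrt{5}}{10} \right)}}{340605} + \frac{148 \log{\left(\frac{7}{2} \right)}}{81}.
Integral = F(5/2) - F(3/2) = - \frac{116284 \log{\left(4 \right)}}{63075} - \frac{148 \log{\left(\frac{7}{2} \right)}}{81} - \frac{8516 \sqrt{5} \operatorname{atan}{\left(\frac{3 \sqrt{5}}{10} \right)}}{340605} - \frac{248 \log{\left(\frac{45}{4} \right)}}{68121} + \frac{248 \log{\left(\frac{29}{4} \right)}}{68121} + \frac{16 \log{\left(\frac{3}{2} \right)}}{675} + \frac{16 \log{\left(2 \right)}}{675} + \frac{8516 \sqrt{5} \operatorname{atan}{\left(\frac{\sqrt{5}}{2} \right)}}{340605} + \frac{161}{2610} + \frac{116284 \log{\left(3 \right)}}{63075} + \frac{148 \log{\left(\frac{9}{2} \right)}}{81}.

Antiderivative: F(s) = \frac{16 \log{\left(s - 1 \right)}}{675} - \frac{116284 \log{\left(s + \frac{3}{2} \right)}}{63075} + \frac{148 \log{\left(s + 2 \right)}}{81} - \frac{248 \log{\left(s^{2} + 5 \right)}}{68121} + \frac{8516 \sqrt{5} \operatorname{atan}{\left(\frac{\sqrt{5} s}{5} \right)}}{340605} - \frac{644}{870 s + 1305}; value = - \frac{116284 \log{\left(4 \right)}}{63075} - \frac{148 \log{\left(\frac{7}{2} \right)}}{81} - \frac{8516 \sqrt{5} \operatorname{atan}{\left(\frac{3 \sqrt{5}}{10} \right)}}{340605} - \frac{248 \log{\left(\frac{45}{4} \right)}}{68121} + \frac{248 \log{\left(\frac{29}{4} \right)}}{68121} + \frac{16 \log{\left(\frac{3}{2} \right)}}{675} + \frac{16 \log{\left(2 \right)}}{675} + \frac{8516 \sqrt{5} \operatorname{atan}{\left(\frac{\sqrt{5}}{2} \right)}}{340605} + \frac{161}{2610} + \frac{116284 \log{\left(3 \right)}}{63075} + \frac{148 \log{\left(\frac{9}{2} \right)}}{81}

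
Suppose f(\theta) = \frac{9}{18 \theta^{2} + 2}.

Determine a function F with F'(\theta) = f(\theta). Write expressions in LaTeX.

An antiderivative is F(\theta) = \frac{3 \operatorname{atan}{\left(3 \theta \right)}}{2}.

Since d/d\theta undoes antidifferentiation here, F'(\theta) = f(\theta) is required of F(\theta).
Check: d/d\theta[\frac{3 \operatorname{atan}{\left(3 \theta \right)}}{2}] = \frac{9}{18 \theta^{2} + 2} = f(\theta).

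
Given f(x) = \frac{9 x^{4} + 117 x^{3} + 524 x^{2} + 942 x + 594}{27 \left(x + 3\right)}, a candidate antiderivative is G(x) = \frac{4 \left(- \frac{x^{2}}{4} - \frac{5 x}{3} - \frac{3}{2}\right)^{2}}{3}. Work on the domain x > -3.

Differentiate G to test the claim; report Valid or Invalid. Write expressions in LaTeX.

d/dx[G] = \frac{x^{3}}{3} + \frac{10 x^{2}}{3} + \frac{254 x}{27} + \frac{20}{3}
d/dx[G] - f(x) = - \frac{2}{x + 3} != 0.

Invalid: d/dx[G] - f = - \frac{2}{x + 3}, which is not 0.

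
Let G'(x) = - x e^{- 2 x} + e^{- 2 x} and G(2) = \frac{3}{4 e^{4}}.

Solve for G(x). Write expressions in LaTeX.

G(x) = \frac{\left(2 x - 1\right) e^{- 2 x}}{4}

Recognize the product-rule pattern: G'(x) = u'v + uv' with u = \frac{x}{2} - \frac{1}{4}, v = e^{- 2 x}, so integration by parts undoes it.
A general antiderivative is \frac{\left(2 x - 1\right) e^{- 2 x}}{4} + C.
The condition gives C = \frac{3}{4 e^{4}} - (\frac{3}{4 e^{4}}) = 0.
So G(x) = \frac{\left(2 x - 1\right) e^{- 2 x}}{4}.
Check: d/dx[\frac{\left(2 x - 1\right) e^{- 2 x}}{4}] = \left(1 - x\right) e^{- 2 x}, which equals G'(x).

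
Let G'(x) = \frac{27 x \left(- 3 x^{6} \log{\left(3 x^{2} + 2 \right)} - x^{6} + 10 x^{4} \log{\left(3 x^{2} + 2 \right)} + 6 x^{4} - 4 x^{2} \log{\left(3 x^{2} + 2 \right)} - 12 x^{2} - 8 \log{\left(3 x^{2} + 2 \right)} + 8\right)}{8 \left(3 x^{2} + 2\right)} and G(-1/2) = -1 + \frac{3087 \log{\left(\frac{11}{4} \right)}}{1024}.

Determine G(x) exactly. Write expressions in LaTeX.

Recognize the product-rule pattern: G'(x) = u'v + uv' with u = \frac{9 \left(1 - \frac{x^{2}}{2}\right)^{3}}{2}, v = \log{\left(3 x^{2} + 2 \right)}, so integration by parts undoes it.
A general antiderivative is \frac{9 \left(1 - \frac{x^{2}}{2}\right)^{3} \log{\left(3 x^{2} + 2 \right)}}{2} + C.
The condition gives C = -1 + \frac{3087 \log{\left(\frac{11}{4} \right)}}{1024} - (\frac{3087 \log{\left(\frac{11}{4} \right)}}{1024}) = -1.
So G(x) = - \frac{9 x^{6} \log{\left(3 x^{2} + 2 \right)}}{16} + \frac{27 x^{4} \log{\left(3 x^{2} + 2 \right)}}{8} - \frac{27 x^{2} \log{\left(3 x^{2} + 2 \right)}}{4} + \frac{9 \log{\left(3 x^{2} + 2 \right)}}{2} - 1.
Check: d/dx[- \frac{9 x^{6} \log{\left(3 x^{2} + 2 \right)}}{16} + \frac{27 x^{4} \log{\left(3 x^{2} + 2 \right)}}{8} - \frac{27 x^{2} \log{\left(3 x^{2} + 2 \right)}}{4} + \frac{9 \log{\left(3 x^{2} + 2 \right)}}{2} - 1] = \frac{- 81 x^{7} \log{\left(3 x^{2} + 2 \right)} - 27 x^{7} + 270 x^{5} \log{\left(3 x^{2} + 2 \right)} + 162 x^{5} - 108 x^{3} \log{\left(3 x^{2} + 2 \right)} - 324 x^{3} - 216 x \log{\left(3 x^{2} + 2 \right)} + 216 x}{24 x^{2} + 16}, which equals G'(x).

G(x) = - \frac{9 x^{6} \log{\left(3 x^{2} + 2 \right)}}{16} + \frac{27 x^{4} \log{\left(3 x^{2} + 2 \right)}}{8} - \frac{27 x^{2} \log{\left(3 x^{2} + 2 \right)}}{4} + \frac{9 \log{\left(3 x^{2} + 2 \right)}}{2} - 1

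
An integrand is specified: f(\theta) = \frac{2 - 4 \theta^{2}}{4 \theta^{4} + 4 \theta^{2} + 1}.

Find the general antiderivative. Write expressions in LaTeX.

f has the shape u'v + uv' for u = 2 \theta and v = \frac{1}{2 \theta^{2} + 1} — it is the derivative of the product u*v.
Check: d/d\theta[\frac{2 \theta}{2 \theta^{2} + 1}] = \frac{2 - 4 \theta^{2}}{4 \theta^{4} + 4 \theta^{2} + 1} = f(\theta).

F(\theta) = \frac{2 \theta}{2 \theta^{2} + 1} + C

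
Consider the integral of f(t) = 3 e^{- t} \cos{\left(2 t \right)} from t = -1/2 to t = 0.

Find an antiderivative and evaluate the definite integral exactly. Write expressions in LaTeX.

Antiderivative: F(t) = \frac{6 e^{- t} \sin{\left(2 t \right)}}{5} - \frac{3 e^{- t} \cos{\left(2 t \right)}}{5}; value = - \frac{3}{5} + \frac{3 e^{\frac{1}{2}} \cos{\left(1 \right)}}{5} + \frac{6 e^{\frac{1}{2}} \sin{\left(1 \right)}}{5}

Check any antiderivative F(t) by computing F'(t) and comparing it with f(t).
F(t) = \frac{6 e^{- t} \sin{\left(2 t \right)}}{5} - \frac{3 e^{- t} \cos{\left(2 t \right)}}{5} is an antiderivative of f.
Check: d/dt[\frac{6 e^{- t} \sin{\left(2 t \right)}}{5} - \frac{3 e^{- t} \cos{\left(2 t \right)}}{5}] = 3 e^{- t} \cos{\left(2 t \right)} = f(t).
F(0) = - \frac{3}{5}; F(-1/2) = - \frac{6 e^{\frac{1}{2}} \sin{\left(1 \right)}}{5} - \frac{3 e^{\frac{1}{2}} \cos{\left(1 \right)}}{5}.
Integral = F(0) - F(-1/2) = - \frac{3}{5} + \frac{3 e^{\frac{1}{2}} \cos{\left(1 \right)}}{5} + \frac{6 e^{\frac{1}{2}} \sin{\left(1 \right)}}{5}.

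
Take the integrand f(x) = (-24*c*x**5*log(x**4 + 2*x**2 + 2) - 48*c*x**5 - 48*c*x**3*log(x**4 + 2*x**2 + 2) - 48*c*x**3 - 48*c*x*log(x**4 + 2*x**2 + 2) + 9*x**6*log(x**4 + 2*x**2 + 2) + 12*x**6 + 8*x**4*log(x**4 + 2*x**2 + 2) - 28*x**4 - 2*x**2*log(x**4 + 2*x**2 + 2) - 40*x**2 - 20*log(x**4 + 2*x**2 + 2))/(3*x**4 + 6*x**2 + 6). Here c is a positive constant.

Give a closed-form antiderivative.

Recognize the product-rule pattern: f = u'v + uv' with u = -4*c*x**2 + x**3 - 10*x/3, v = log(x**4 + 2*x**2 + 2), so integration by parts undoes it.
Check: d/dx[x*(-12*c*x + 3*x**2 - 10)*log(x**4 + 2*x**2 + 2)/3] = (-24*c*x**5*log(x**4 + 2*x**2 + 2) - 48*c*x**5 - 48*c*x**3*log(x**4 + 2*x**2 + 2) - 48*c*x**3 - 48*c*x*log(x**4 + 2*x**2 + 2) + 9*x**6*log(x**4 + 2*x**2 + 2) + 12*x**6 + 8*x**4*log(x**4 + 2*x**2 + 2) - 28*x**4 - 2*x**2*log(x**4 + 2*x**2 + 2) - 40*x**2 - 20*log(x**4 + 2*x**2 + 2))/(3*x**4 + 6*x**2 + 6) = f(x).

An antiderivative is F(x) = x*(-12*c*x + 3*x**2 - 10)*log(x**4 + 2*x**2 + 2)/3.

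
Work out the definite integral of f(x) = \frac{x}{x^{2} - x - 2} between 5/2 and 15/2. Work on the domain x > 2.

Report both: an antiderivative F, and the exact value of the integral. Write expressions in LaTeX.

Antiderivative: F(x) = \frac{2 \log{\left(x - 2 \right)}}{3} + \frac{\log{\left(x + 1 \right)}}{3}; value = - \frac{\log{\left(\frac{7}{2} \right)}}{3} + \frac{2 \log{\left(2 \right)}}{3} + \frac{\log{\left(\frac{17}{2} \right)}}{3} + \frac{2 \log{\left(\frac{11}{2} \right)}}{3}

The denominator factors as \left(x - 2\right) \left(x + 1\right); partial fractions split f into directly integrable pieces: \frac{1}{3 \left(x + 1\right)} + \frac{2}{3 \left(x - 2\right)}.
F(x) = \frac{2 \log{\left(x - 2 \right)}}{3} + \frac{\log{\left(x + 1 \right)}}{3} is an antiderivative of f.
Check: d/dx[\frac{2 \log{\left(x - 2 \right)}}{3} + \frac{\log{\left(x + 1 \right)}}{3}] = \frac{x}{x^{2} - x - 2} = f(x).
F(15/2) = \frac{\log{\left(\frac{17}{2} \right)}}{3} + \frac{2 \log{\left(\frac{11}{2} \right)}}{3}; F(5/2) = - \frac{2 \log{\left(2 \right)}}{3} + \frac{\log{\left(\frac{7}{2} \right)}}{3}.
Integral = F(15/2) - F(5/2) = - \frac{\log{\left(\frac{7}{2} \right)}}{3} + \frac{2 \log{\left(2 \right)}}{3} + \frac{\log{\left(\frac{17}{2} \right)}}{3} + \frac{2 \log{\left(\frac{11}{2} \right)}}{3}.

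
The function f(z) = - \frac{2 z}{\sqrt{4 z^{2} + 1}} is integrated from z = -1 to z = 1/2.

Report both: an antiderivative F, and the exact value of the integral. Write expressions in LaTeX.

f matches the chain-rule pattern g'(h)*h' with inner function h(z) = 4 z^{2} + 1; substituting u = h(z) collapses the integral.
F(z) = - \frac{\sqrt{4 z^{2} + 1}}{2} is an antiderivative of f.
Check: d/dz[- \frac{\sqrt{4 z^{2} + 1}}{2}] = - \frac{2 z}{\sqrt{4 z^{2} + 1}} = f(z).
F(1/2) = - \frac{\sqrt{2}}{2}; F(-1) = - \frac{\sqrt{5}}{2}.
Integral = F(1/2) - F(-1) = - \frac{\sqrt{2}}{2} + \frac{\sqrt{5}}{2}.

Antiderivative: F(z) = - \frac{\sqrt{4 z^{2} + 1}}{2}; value = - \frac{\sqrt{2}}{2} + \frac{\sqrt{5}}{2}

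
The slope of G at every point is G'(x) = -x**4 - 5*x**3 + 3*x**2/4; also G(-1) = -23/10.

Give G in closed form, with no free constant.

Integrate term by term and add the pieces.
A general antiderivative is -x**5/5 - 5*x**4/4 + x**3/4 + C.
The condition gives C = -23/10 - (-13/10) = -1.
So G(x) = -(4*x**5 + 25*x**4 - 5*x**3 + 20)/20.
Check: d/dx[-(4*x**5 + 25*x**4 - 5*x**3 + 20)/20] = -x**4 - 5*x**3 + 3*x**2/4 = G'(x).

G(x) = -(4*x**5 + 25*x**4 - 5*x**3 + 20)/20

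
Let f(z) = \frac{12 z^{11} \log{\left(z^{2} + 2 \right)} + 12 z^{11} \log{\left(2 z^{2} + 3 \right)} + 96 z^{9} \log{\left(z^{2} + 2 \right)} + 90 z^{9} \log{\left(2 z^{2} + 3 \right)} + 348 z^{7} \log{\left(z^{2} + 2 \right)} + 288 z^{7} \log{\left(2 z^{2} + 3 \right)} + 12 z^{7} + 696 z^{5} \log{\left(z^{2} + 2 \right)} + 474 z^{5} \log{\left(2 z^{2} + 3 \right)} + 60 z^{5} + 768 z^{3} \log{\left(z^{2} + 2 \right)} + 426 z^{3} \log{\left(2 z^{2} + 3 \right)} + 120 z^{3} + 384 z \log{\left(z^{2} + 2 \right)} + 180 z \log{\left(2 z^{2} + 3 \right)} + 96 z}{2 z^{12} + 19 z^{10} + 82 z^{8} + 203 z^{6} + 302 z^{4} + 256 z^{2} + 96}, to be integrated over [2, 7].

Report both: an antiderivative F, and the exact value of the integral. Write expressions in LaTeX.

Antiderivative: F(z) = \frac{3 z^{4} \log{\left(z^{2} + 2 \right)} \log{\left(2 z^{2} + 3 \right)} + 9 z^{2} \log{\left(z^{2} + 2 \right)} \log{\left(2 z^{2} + 3 \right)} + 12 \log{\left(z^{2} + 2 \right)} \log{\left(2 z^{2} + 3 \right)} + 3 \log{\left(2 z^{2} + 3 \right)}}{z^{4} + 3 z^{2} + 4}; value = - 3 \log{\left(6 \right)} \log{\left(11 \right)} - \frac{3 \log{\left(11 \right)}}{32} + \frac{3 \log{\left(101 \right)}}{2552} + 3 \log{\left(51 \right)} \log{\left(101 \right)}

f has the shape u'v + uv' for u = 3 \log{\left(z^{2} + 2 \right)} + \frac{3}{2 \left(\frac{z^{4}}{2} + \frac{3 z^{2}}{2} + 2\right)} and v = \log{\left(2 z^{2} + 3 \right)} — it is the derivative of the product u*v.
F(z) = \frac{3 z^{4} \log{\left(z^{2} + 2 \right)} \log{\left(2 z^{2} + 3 \right)} + 9 z^{2} \log{\left(z^{2} + 2 \right)} \log{\left(2 z^{2} + 3 \right)} + 12 \log{\left(z^{2} + 2 \right)} \log{\left(2 z^{2} + 3 \right)} + 3 \log{\left(2 z^{2} + 3 \right)}}{z^{4} + 3 z^{2} + 4} is an antiderivative of f.
Check: d/dz[\frac{3 z^{4} \log{\left(z^{2} + 2 \right)} \log{\left(2 z^{2} + 3 \right)} + 9 z^{2} \log{\left(z^{2} + 2 \right)} \log{\left(2 z^{2} + 3 \right)} + 12 \log{\left(z^{2} + 2 \right)} \log{\left(2 z^{2} + 3 \right)} + 3 \log{\left(2 z^{2} + 3 \right)}}{z^{4} + 3 z^{2} + 4}] = \frac{12 z^{11} \log{\left(z^{2} + 2 \right)} + 12 z^{11} \log{\left(2 z^{2} + 3 \right)} + 96 z^{9} \log{\left(z^{2} + 2 \right)} + 90 z^{9} \log{\left(2 z^{2} + 3 \right)} + 348 z^{7} \log{\left(z^{2} + 2 \right)} + 288 z^{7} \log{\left(2 z^{2} + 3 \right)} + 12 z^{7} + 696 z^{5} \log{\left(z^{2} + 2 \right)} + 474 z^{5} \log{\left(2 z^{2} + 3 \right)} + 60 z^{5} + 768 z^{3} \log{\left(z^{2} + 2 \right)} + 426 z^{3} \log{\left(2 z^{2} + 3 \right)} + 120 z^{3} + 384 z \log{\left(z^{2} + 2 \right)} + 180 z \log{\left(2 z^{2} + 3 \right)} + 96 z}{2 z^{12} + 19 z^{10} + 82 z^{8} + 203 z^{6} + 302 z^{4} + 256 z^{2} + 96} = f(z).
F(7) = \frac{3 \log{\left(101 \right)}}{2552} + 3 \log{\left(51 \right)} \log{\left(101 \right)}; F(2) = \frac{3 \log{\left(11 \right)}}{32} + 3 \log{\left(6 \right)} \log{\left(11 \right)}.
Integral = F(7) - F(2) = - 3 \log{\left(6 \right)} \log{\left(11 \right)} - \frac{3 \log{\left(11 \right)}}{32} + \frac{3 \log{\left(101 \right)}}{2552} + 3 \log{\left(51 \right)} \log{\left(101 \right)}.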